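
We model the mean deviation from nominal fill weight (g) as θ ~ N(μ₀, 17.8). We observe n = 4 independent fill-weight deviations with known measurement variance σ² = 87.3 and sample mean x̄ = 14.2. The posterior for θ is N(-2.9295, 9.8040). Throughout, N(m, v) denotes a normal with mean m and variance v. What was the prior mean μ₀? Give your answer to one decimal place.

With known observation variance, the Normal–Normal posterior has precision τ_n = τ₀ + n/σ² and mean μ_n = (τ₀μ₀ + (n/σ²)x̄)/τ_n.
Here τ₀ = 1/17.8 = 0.056180 and τ_data = 4/87.3 = 0.045819, so τ_n = 0.101999.
Rearranging for μ₀: μ₀ = (μ_n·τ_n − τ_data·x̄)/τ₀ = (-2.9295·0.101999 − 0.045819·14.2) / 0.056180 = -0.949436/0.056180 ≈ -16.9.

μ₀ = -16.9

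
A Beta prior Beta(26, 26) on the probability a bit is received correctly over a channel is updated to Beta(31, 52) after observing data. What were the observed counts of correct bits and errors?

A Beta(a, b) prior with s successes and f failures in binomial data gives a Beta(a+s, b+f) posterior.
So s = 31 − 26 = 5 and f = 52 − 26 = 26.

5 correct bits and 26 errors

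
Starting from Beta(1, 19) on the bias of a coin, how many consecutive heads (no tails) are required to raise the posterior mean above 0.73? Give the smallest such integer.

k = 51

After k heads and 0 tails the posterior is Beta(1+k, 19), with mean (1+k)/(1+19+k).
Set (1+k)/(20+k) > 0.73 and solve: k > (0.73·20 − 1)/(1 − 0.73) = 50.370.
The smallest integer exceeding 50.370 is 51.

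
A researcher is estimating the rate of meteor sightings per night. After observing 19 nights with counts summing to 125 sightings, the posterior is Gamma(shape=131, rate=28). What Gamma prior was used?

A Gamma(α, β) prior (rate parametrization) on a Poisson rate with n observations summing to S gives posterior Gamma(α+S, β+n).
So α = 131 − 125 = 6 and β = 28 − 19 = 9.

Gamma(shape=6, rate=9)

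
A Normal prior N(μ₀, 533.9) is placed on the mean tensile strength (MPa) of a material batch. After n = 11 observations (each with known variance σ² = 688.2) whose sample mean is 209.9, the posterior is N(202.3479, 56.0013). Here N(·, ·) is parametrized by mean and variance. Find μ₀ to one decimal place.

μ₀ = 137.9

With known observation variance, the Normal–Normal posterior has precision τ_n = τ₀ + n/σ² and mean μ_n = (τ₀μ₀ + (n/σ²)x̄)/τ_n.
Here τ₀ = 1/533.9 = 0.001873 and τ_data = 11/688.2 = 0.015984, so τ_n = 0.017857.
Rearranging for μ₀: μ₀ = (μ_n·τ_n − τ_data·x̄)/τ₀ = (202.3479·0.017857 − 0.015984·209.9) / 0.001873 = 0.258285/0.001873 ≈ 137.9.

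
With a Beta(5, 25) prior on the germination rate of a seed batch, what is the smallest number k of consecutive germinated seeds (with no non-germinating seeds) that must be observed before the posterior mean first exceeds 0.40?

After k germinated seeds and 0 non-germinating seeds the posterior is Beta(5+k, 25), with mean (5+k)/(5+25+k).
Set (5+k)/(30+k) > 0.40 and solve: k > (0.40·30 − 5)/(1 − 0.40) = 11.667.
The smallest integer exceeding 11.667 is 12.

k = 12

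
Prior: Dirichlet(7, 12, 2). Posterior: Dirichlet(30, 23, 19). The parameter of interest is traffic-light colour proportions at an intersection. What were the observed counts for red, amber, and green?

For a Dirichlet(α) prior with multinomial counts c, the posterior is Dirichlet(α + c) componentwise.
Counts are posterior − prior componentwise: 30−7=23, 23−12=11, 19−2=17.

counts (23, 11, 17)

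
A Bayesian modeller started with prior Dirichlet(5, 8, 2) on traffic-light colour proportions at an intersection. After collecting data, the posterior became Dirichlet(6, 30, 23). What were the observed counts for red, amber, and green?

For a Dirichlet(α) prior with multinomial counts c, the posterior is Dirichlet(α + c) componentwise.
Counts are posterior − prior componentwise: 6−5=1, 30−8=22, 23−2=21.

counts (1, 22, 21)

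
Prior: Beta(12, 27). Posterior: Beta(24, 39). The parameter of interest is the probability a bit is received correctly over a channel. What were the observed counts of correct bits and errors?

A Beta(α, β) prior with s successes and f failures in binomial data gives a Beta(α+s, β+f) posterior.
So s = 24 − 12 = 12 and f = 39 − 27 = 12.

12 correct bits and 12 errors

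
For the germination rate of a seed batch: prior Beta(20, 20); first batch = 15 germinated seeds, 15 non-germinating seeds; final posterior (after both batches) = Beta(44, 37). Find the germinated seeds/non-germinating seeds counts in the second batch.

9 germinated seeds and 2 non-germinating seeds

Because Beta–binomial updating is additive in the counts, the combined data contributed (α_post−α_prior, β_post−β_prior) successes and failures.
Total across both batches: 44−20=24 germinated seeds, 37−20=17 non-germinating seeds.
Subtract the first batch: 24−15=9 germinated seeds and 17−15=2 non-germinating seeds.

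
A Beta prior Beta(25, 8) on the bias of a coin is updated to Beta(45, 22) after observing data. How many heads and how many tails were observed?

Beta is conjugate to the binomial likelihood: posterior = Beta(a+s, b+f).
So s = 45 − 25 = 20 and f = 22 − 8 = 14.

20 heads and 14 tails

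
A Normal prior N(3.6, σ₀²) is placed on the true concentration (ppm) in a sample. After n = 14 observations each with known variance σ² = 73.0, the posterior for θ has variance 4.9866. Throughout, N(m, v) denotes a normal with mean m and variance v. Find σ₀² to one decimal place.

σ₀² = 114.2

For the Normal–Normal model with known σ², precisions add: τ_n = τ₀ + n/σ².
So 1/σ₀² = 1/4.9866 − 14/73.0 = 0.200537 − 0.191781 = 0.008756.
Hence σ₀² = 1/0.008756 ≈ 114.2.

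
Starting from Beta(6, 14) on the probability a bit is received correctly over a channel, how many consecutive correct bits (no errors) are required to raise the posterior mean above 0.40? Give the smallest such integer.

k = 4

After k correct bits and 0 errors the posterior is Beta(6+k, 14), with mean (6+k)/(6+14+k).
Set (6+k)/(20+k) > 0.40 and solve: k > (0.40·20 − 6)/(1 − 0.40) = 3.333.
The smallest integer exceeding 3.333 is 4, and checking k=4: (10)/(24) = 0.4167 > 0.40.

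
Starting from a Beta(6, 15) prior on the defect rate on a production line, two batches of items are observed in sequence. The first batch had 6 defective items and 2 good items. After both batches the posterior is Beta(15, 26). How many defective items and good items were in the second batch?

Sequential conjugate updates are equivalent to a single update on the pooled data, so total successes = posterior α − prior α and total failures = posterior β − prior β.
Total across both batches: 15−6=9 defective items, 26−15=11 good items.
Subtract the first batch: 9−6=3 defective items and 11−2=9 good items.

3 defective items and 9 good items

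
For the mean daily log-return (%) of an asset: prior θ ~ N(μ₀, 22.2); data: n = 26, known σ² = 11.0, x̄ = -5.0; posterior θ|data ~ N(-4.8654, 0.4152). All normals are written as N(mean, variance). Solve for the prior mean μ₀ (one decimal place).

With known observation variance, the Normal–Normal posterior has precision τ_n = τ₀ + n/σ² and mean μ_n = (τ₀μ₀ + (n/σ²)x̄)/τ_n.
Here τ₀ = 1/22.2 = 0.045045 and τ_data = 26/11.0 = 2.363636, so τ_n = 2.408681.
Rearranging for μ₀: μ₀ = (μ_n·τ_n − τ_data·x̄)/τ₀ = (-4.8654·2.408681 − 2.363636·-5.0) / 0.045045 = 0.098983/0.045045 ≈ 2.2.

μ₀ = 2.2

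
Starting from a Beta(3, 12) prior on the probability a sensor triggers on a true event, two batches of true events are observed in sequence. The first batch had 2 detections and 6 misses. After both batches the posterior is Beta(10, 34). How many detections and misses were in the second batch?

5 detections and 16 misses

Sequential conjugate updates are equivalent to a single update on the pooled data, so total successes = posterior α − prior α and total failures = posterior β − prior β.
Total across both batches: 10−3=7 detections, 34−12=22 misses.
Subtract the first batch: 7−2=5 detections and 22−6=16 misses.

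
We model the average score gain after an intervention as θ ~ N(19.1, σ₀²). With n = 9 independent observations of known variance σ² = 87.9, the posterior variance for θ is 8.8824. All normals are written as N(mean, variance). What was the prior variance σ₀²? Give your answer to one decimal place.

For the Normal–Normal model with known σ², precisions add: τ_n = τ₀ + n/σ².
So 1/σ₀² = 1/8.8824 − 9/87.9 = 0.112582 − 0.102389 = 0.010193.
Hence σ₀² = 1/0.010193 ≈ 98.1.

σ₀² = 98.1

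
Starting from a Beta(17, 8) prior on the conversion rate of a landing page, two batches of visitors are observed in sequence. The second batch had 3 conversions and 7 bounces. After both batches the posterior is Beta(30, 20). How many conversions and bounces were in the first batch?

Sequential conjugate updates are equivalent to a single update on the pooled data, so total successes = posterior α − prior α and total failures = posterior β − prior β.
Total across both batches: 30−17=13 conversions, 20−8=12 bounces.
Subtract the second batch: 13−3=10 conversions and 12−7=5 bounces.

10 conversions and 5 bounces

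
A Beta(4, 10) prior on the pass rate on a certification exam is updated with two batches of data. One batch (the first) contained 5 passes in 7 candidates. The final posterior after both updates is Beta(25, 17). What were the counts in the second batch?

16 passes and 5 failures

Sequential conjugate updates are equivalent to a single update on the pooled data, so total successes = posterior α − prior α and total failures = posterior β − prior β.
Total across both batches: 25−4=21 passes, 17−10=7 failures.
Subtract the first batch: 21−5=16 passes and 7−2=5 failures.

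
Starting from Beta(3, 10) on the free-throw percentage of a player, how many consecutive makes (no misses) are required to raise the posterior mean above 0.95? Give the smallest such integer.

After k makes and 0 misses the posterior is Beta(3+k, 10), with mean (3+k)/(3+10+k).
Set (3+k)/(13+k) > 0.95 and solve: k > (0.95·13 − 3)/(1 − 0.95) = 187.000.
The smallest integer exceeding 187.000 is 188, and checking k=188: (191)/(201) = 0.9502 > 0.95.

k = 188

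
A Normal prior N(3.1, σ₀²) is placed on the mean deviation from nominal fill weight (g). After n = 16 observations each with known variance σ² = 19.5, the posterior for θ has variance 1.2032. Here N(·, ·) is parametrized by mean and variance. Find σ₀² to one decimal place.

For the Normal–Normal model with known σ², precisions add: τ_n = τ₀ + n/σ².
So 1/σ₀² = 1/1.2032 − 16/19.5 = 0.831117 − 0.820513 = 0.010604.
Hence σ₀² = 1/0.010604 ≈ 94.3.

σ₀² = 94.3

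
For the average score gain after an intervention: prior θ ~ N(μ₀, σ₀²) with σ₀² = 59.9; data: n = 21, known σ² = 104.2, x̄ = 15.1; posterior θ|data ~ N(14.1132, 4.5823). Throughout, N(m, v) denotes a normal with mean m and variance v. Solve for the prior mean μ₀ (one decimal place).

μ₀ = 2.2

The posterior mean is a precision-weighted average: μ_n = (τ₀μ₀ + τ_data·x̄)/(τ₀+τ_data), with τ₀=1/σ₀² and τ_data=n/σ².
Here τ₀ = 1/59.9 = 0.016694 and τ_data = 21/104.2 = 0.201536, so τ_n = 0.218230.
Rearranging for μ₀: μ₀ = (μ_n·τ_n − τ_data·x̄)/τ₀ = (14.1132·0.218230 − 0.201536·15.1) / 0.016694 = 0.036730/0.016694 ≈ 2.2.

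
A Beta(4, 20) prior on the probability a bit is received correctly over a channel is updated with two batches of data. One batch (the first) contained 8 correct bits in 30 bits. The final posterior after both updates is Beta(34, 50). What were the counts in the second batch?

Because Beta–binomial updating is additive in the counts, the combined data contributed (α_post−α_prior, β_post−β_prior) successes and failures.
Total across both batches: 34−4=30 correct bits, 50−20=30 errors.
Subtract the first batch: 30−8=22 correct bits and 30−22=8 errors.

22 correct bits and 8 errors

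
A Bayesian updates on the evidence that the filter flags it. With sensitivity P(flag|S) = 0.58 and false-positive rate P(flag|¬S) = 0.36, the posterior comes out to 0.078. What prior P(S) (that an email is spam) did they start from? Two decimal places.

In odds form, posterior odds = prior odds × likelihood ratio, so prior odds = posterior odds ÷ LR.
Posterior odds = 0.078/(1−0.078) = 0.0846. LR = 0.58/0.36 = 1.6111.
Prior odds = 0.0846/1.6111 = 0.0525, so P(S) = 0.0525/(1+0.0525) ≈ 0.05.

P(S) = 0.05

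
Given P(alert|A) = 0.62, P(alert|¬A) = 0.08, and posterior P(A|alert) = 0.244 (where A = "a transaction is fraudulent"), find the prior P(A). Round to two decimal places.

P(A) = 0.04

In odds form, posterior odds = prior odds × likelihood ratio, so prior odds = posterior odds ÷ LR.
Posterior odds = 0.244/(1−0.244) = 0.3228. LR = 0.62/0.08 = 7.7500.
Prior odds = 0.3228/7.7500 = 0.0417, so P(A) = 0.0417/(1+0.0417) ≈ 0.04.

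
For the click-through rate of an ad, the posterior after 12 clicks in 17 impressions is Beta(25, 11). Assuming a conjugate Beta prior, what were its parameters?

Beta is conjugate to the binomial likelihood: posterior = Beta(a+s, b+f).
Subtract the data counts: 25−12=13, 11−5=6.

Beta(13, 6)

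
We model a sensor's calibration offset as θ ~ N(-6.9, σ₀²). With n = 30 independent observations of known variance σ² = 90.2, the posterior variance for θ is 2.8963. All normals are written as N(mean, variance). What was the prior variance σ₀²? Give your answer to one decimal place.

Posterior precision equals prior precision plus data precision: 1/σ_n² = 1/σ₀² + n/σ².
So 1/σ₀² = 1/2.8963 − 30/90.2 = 0.345268 − 0.332594 = 0.012674.
Hence σ₀² = 1/0.012674 ≈ 78.9.

σ₀² = 78.9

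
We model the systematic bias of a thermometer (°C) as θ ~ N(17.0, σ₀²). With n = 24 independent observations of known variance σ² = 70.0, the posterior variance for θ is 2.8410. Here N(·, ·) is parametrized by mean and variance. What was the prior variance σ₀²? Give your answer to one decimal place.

σ₀² = 109.5

Posterior precision equals prior precision plus data precision: 1/σ_n² = 1/σ₀² + n/σ².
So 1/σ₀² = 1/2.8410 − 24/70.0 = 0.351989 − 0.342857 = 0.009132.
Hence σ₀² = 1/0.009132 ≈ 109.5.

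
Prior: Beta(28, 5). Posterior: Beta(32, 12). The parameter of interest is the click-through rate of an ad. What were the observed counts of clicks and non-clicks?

Under Beta–binomial conjugacy the posterior parameters are (α+s, β+f).
Match parameters: s=32−28=4, f=12−5=7.

4 clicks and 7 non-clicks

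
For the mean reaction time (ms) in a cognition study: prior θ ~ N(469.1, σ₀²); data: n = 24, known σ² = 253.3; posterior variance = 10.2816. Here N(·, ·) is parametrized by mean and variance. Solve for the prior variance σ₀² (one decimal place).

σ₀² = 398.1

Posterior precision equals prior precision plus data precision: 1/σ_n² = 1/σ₀² + n/σ².
So 1/σ₀² = 1/10.2816 − 24/253.3 = 0.097261 − 0.094749 = 0.002512.
Hence σ₀² = 1/0.002512 ≈ 398.1.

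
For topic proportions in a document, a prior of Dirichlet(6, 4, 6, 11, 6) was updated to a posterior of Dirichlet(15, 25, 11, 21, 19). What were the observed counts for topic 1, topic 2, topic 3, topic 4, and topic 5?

For a Dirichlet(α) prior with multinomial counts c, the posterior is Dirichlet(α + c) componentwise.
Counts are posterior − prior componentwise: 15−6=9, 25−4=21, 11−6=5, 21−11=10, 19−6=13.

counts (9, 21, 5, 10, 13)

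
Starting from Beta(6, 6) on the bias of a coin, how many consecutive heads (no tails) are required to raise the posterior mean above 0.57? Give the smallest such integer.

k = 2

After k heads and 0 tails the posterior is Beta(6+k, 6), with mean (6+k)/(6+6+k).
Set (6+k)/(12+k) > 0.57 and solve: k > (0.57·12 − 6)/(1 − 0.57) = 1.953.
The smallest integer exceeding 1.953 is 2.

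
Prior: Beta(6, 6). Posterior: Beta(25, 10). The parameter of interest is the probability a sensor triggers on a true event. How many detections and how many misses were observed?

19 detections and 4 misses

Under Beta–binomial conjugacy the posterior parameters are (a+s, b+f).
Match parameters: s=25−6=19, f=10−6=4.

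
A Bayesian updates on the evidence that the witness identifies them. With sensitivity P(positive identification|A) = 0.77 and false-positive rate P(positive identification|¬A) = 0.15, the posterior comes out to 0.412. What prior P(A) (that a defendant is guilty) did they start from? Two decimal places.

P(A) = 0.12

In odds form, posterior odds = prior odds × likelihood ratio, so prior odds = posterior odds ÷ LR.
Posterior odds = 0.412/(1−0.412) = 0.7007. LR = 0.77/0.15 = 5.1333.
Prior odds = 0.7007/5.1333 = 0.1365, so P(A) = 0.1365/(1+0.1365) ≈ 0.12.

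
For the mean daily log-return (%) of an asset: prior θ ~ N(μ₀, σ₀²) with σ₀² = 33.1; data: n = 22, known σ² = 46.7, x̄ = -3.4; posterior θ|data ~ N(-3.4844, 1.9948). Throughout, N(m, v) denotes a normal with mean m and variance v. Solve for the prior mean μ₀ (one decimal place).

The posterior mean is a precision-weighted average: μ_n = (τ₀μ₀ + τ_data·x̄)/(τ₀+τ_data), with τ₀=1/σ₀² and τ_data=n/σ².
Here τ₀ = 1/33.1 = 0.030211 and τ_data = 22/46.7 = 0.471092, so τ_n = 0.501303.
Rearranging for μ₀: μ₀ = (μ_n·τ_n − τ_data·x̄)/τ₀ = (-3.4844·0.501303 − 0.471092·-3.4) / 0.030211 = -0.145027/0.030211 ≈ -4.8.

μ₀ = -4.8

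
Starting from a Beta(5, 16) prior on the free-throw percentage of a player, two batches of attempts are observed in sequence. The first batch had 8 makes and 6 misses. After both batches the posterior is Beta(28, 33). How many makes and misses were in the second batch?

Because Beta–binomial updating is additive in the counts, the combined data contributed (α_post−α_prior, β_post−β_prior) successes and failures.
Total across both batches: 28−5=23 makes, 33−16=17 misses.
Subtract the first batch: 23−8=15 makes and 17−6=11 misses.

15 makes and 11 misses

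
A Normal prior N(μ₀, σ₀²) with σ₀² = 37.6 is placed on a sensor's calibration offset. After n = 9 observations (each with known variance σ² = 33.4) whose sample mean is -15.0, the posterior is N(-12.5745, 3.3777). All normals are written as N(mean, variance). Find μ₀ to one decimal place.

μ₀ = 12.0

With known observation variance, the Normal–Normal posterior has precision τ_n = τ₀ + n/σ² and mean μ_n = (τ₀μ₀ + (n/σ²)x̄)/τ_n.
Here τ₀ = 1/37.6 = 0.026596 and τ_data = 9/33.4 = 0.269461, so τ_n = 0.296057.
Rearranging for μ₀: μ₀ = (μ_n·τ_n − τ_data·x̄)/τ₀ = (-12.5745·0.296057 − 0.269461·-15.0) / 0.026596 = 0.319146/0.026596 ≈ 12.0.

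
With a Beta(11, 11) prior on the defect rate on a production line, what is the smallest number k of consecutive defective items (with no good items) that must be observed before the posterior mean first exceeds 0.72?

After k defective items and 0 good items the posterior is Beta(11+k, 11), with mean (11+k)/(11+11+k).
Set (11+k)/(22+k) > 0.72 and solve: k > (0.72·22 − 11)/(1 − 0.72) = 17.286.
The smallest integer exceeding 17.286 is 18.

k = 18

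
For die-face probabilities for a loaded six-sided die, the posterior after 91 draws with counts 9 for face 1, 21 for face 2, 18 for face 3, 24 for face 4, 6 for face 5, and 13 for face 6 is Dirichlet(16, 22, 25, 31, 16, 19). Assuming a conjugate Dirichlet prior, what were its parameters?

For a Dirichlet(α) prior with multinomial counts c, the posterior is Dirichlet(α + c) componentwise.
Subtract each count from the matching posterior parameter: 16−9=7, 22−21=1, 25−18=7, 31−24=7, 16−6=10, 19−13=6.

Dirichlet(7, 1, 7, 7, 10, 6)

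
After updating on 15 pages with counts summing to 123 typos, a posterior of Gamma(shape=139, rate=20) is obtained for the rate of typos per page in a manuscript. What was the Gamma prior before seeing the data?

A Gamma(α, β) prior (rate parametrization) on a Poisson rate with n observations summing to S gives posterior Gamma(α+S, β+n).
So α = 139 − 123 = 16 and β = 20 − 15 = 5.

Gamma(shape=16, rate=5)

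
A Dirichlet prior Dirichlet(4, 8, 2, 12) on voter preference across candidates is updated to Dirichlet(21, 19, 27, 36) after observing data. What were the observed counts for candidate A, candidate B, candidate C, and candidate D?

counts (17, 11, 25, 24)

For a Dirichlet(α) prior with multinomial counts c, the posterior is Dirichlet(α + c) componentwise.
Counts are posterior − prior componentwise: 21−4=17, 19−8=11, 27−2=25, 36−12=24.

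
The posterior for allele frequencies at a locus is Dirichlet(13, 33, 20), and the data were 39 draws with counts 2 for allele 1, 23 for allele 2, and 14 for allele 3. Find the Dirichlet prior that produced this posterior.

For a Dirichlet(α) prior with multinomial counts c, the posterior is Dirichlet(α + c) componentwise.
Subtract each count from the matching posterior parameter: 13−2=11, 33−23=10, 20−14=6.

Dirichlet(11, 10, 6)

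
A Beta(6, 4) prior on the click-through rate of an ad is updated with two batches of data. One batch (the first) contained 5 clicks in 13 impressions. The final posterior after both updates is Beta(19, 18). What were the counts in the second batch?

8 clicks and 6 non-clicks

Because Beta–binomial updating is additive in the counts, the combined data contributed (α_post−α_prior, β_post−β_prior) successes and failures.
Total across both batches: 19−6=13 clicks, 18−4=14 non-clicks.
Subtract the first batch: 13−5=8 clicks and 14−8=6 non-clicks.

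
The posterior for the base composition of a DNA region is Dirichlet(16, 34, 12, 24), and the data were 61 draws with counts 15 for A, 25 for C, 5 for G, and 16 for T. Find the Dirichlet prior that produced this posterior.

For a Dirichlet(α) prior with multinomial counts c, the posterior is Dirichlet(α + c) componentwise.
Subtract each count from the matching posterior parameter: 16−15=1, 34−25=9, 12−5=7, 24−16=8.

Dirichlet(1, 9, 7, 8)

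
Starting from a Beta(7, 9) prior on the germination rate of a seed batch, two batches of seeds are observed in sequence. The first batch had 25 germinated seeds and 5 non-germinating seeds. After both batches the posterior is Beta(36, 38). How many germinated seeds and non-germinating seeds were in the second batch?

4 germinated seeds and 24 non-germinating seeds

Because Beta–binomial updating is additive in the counts, the combined data contributed (α_post−α_prior, β_post−β_prior) successes and failures.
Total across both batches: 36−7=29 germinated seeds, 38−9=29 non-germinating seeds.
Subtract the first batch: 29−25=4 germinated seeds and 29−5=24 non-germinating seeds.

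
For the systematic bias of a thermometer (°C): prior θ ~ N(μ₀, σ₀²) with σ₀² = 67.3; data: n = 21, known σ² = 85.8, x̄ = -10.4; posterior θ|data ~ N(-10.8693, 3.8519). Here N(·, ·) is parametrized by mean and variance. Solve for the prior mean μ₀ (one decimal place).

The posterior mean is a precision-weighted average: μ_n = (τ₀μ₀ + τ_data·x̄)/(τ₀+τ_data), with τ₀=1/σ₀² and τ_data=n/σ².
Here τ₀ = 1/67.3 = 0.014859 and τ_data = 21/85.8 = 0.244755, so τ_n = 0.259614.
Rearranging for μ₀: μ₀ = (μ_n·τ_n − τ_data·x̄)/τ₀ = (-10.8693·0.259614 − 0.244755·-10.4) / 0.014859 = -0.276370/0.014859 ≈ -18.6.

μ₀ = -18.6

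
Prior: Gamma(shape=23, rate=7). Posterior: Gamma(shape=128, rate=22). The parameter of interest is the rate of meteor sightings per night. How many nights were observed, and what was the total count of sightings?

n = 15 nights with total 105 sightings

Gamma–Poisson conjugacy: posterior shape = α + Σxᵢ, posterior rate = β + n.
Matching: Σxᵢ = 128 − 23 = 105 and n = 22 − 7 = 15.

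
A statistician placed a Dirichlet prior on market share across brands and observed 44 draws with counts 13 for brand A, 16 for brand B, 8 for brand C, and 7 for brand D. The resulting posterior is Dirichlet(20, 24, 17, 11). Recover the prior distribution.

Dirichlet(7, 8, 9, 4)

For a Dirichlet(α) prior with multinomial counts c, the posterior is Dirichlet(α + c) componentwise.
Subtract each count from the matching posterior parameter: 20−13=7, 24−16=8, 17−8=9, 11−7=4.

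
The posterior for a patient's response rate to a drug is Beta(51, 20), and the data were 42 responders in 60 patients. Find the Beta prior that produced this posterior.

Under Beta–binomial conjugacy the posterior parameters are (α+s, β+f).
So α = 51 − 42 = 9 and β = 20 − 18 = 2.

Beta(9, 2)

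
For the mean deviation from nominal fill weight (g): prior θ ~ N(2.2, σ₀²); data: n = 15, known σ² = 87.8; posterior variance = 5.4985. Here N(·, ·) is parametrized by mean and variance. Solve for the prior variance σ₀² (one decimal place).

For the Normal–Normal model with known σ², precisions add: τ_n = τ₀ + n/σ².
So 1/σ₀² = 1/5.4985 − 15/87.8 = 0.181868 − 0.170843 = 0.011025.
Hence σ₀² = 1/0.011025 ≈ 90.7.

σ₀² = 90.7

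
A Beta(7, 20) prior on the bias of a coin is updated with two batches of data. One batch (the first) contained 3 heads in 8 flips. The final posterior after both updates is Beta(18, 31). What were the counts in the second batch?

8 heads and 6 tails

Sequential conjugate updates are equivalent to a single update on the pooled data, so total successes = posterior α − prior α and total failures = posterior β − prior β.
Total across both batches: 18−7=11 heads, 31−20=11 tails.
Subtract the first batch: 11−3=8 heads and 11−5=6 tails.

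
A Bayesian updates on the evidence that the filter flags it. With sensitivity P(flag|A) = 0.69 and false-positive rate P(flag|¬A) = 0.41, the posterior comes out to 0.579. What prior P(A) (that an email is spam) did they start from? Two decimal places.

Bayes' rule in odds form gives O(A|E) = O(A)·[P(E|A)/P(E|¬A)], hence O(A) = O(A|E)/LR.
Posterior odds = 0.579/(1−0.579) = 1.3753. LR = 0.69/0.41 = 1.6829.
Prior odds = 1.3753/1.6829 = 0.8172, so P(A) = 0.8172/(1+0.8172) ≈ 0.45.

P(A) = 0.45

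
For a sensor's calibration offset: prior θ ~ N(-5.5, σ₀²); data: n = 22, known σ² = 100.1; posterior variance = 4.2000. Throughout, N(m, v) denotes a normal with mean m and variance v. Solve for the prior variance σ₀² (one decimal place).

σ₀² = 54.6

Posterior precision equals prior precision plus data precision: 1/σ_n² = 1/σ₀² + n/σ².
So 1/σ₀² = 1/4.2000 − 22/100.1 = 0.238095 − 0.219780 = 0.018315.
Hence σ₀² = 1/0.018315 ≈ 54.6.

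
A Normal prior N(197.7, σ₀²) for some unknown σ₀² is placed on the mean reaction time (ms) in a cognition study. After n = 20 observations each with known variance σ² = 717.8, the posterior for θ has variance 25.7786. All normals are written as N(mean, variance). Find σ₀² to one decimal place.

σ₀² = 91.5

For the Normal–Normal model with known σ², precisions add: τ_n = τ₀ + n/σ².
So 1/σ₀² = 1/25.7786 − 20/717.8 = 0.038792 − 0.027863 = 0.010929.
Hence σ₀² = 1/0.010929 ≈ 91.5.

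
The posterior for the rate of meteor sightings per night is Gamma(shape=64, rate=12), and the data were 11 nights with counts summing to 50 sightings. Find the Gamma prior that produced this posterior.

Gamma(shape=14, rate=1)

Gamma–Poisson conjugacy: posterior shape = α + Σxᵢ, posterior rate = β + n.
So α = 64 − 50 = 14 and β = 12 − 11 = 1.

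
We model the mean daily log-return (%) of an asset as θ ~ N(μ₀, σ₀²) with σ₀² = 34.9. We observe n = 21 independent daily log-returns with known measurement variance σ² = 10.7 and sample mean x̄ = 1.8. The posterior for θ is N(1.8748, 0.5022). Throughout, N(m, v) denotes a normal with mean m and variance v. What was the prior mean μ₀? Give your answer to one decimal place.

The posterior mean is a precision-weighted average: μ_n = (τ₀μ₀ + τ_data·x̄)/(τ₀+τ_data), with τ₀=1/σ₀² and τ_data=n/σ².
Here τ₀ = 1/34.9 = 0.028653 and τ_data = 21/10.7 = 1.962617, so τ_n = 1.991270.
Rearranging for μ₀: μ₀ = (μ_n·τ_n − τ_data·x̄)/τ₀ = (1.8748·1.991270 − 1.962617·1.8) / 0.028653 = 0.200522/0.028653 ≈ 7.0.

μ₀ = 7.0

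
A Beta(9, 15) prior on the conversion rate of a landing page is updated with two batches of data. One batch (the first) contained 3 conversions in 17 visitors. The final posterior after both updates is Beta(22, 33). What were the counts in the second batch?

10 conversions and 4 bounces

Sequential conjugate updates are equivalent to a single update on the pooled data, so total successes = posterior α − prior α and total failures = posterior β − prior β.
Total across both batches: 22−9=13 conversions, 33−15=18 bounces.
Subtract the first batch: 13−3=10 conversions and 18−14=4 bounces.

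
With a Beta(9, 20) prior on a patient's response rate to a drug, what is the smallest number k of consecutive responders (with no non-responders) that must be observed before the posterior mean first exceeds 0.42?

After k responders and 0 non-responders the posterior is Beta(9+k, 20), with mean (9+k)/(9+20+k).
Set (9+k)/(29+k) > 0.42 and solve: k > (0.42·29 − 9)/(1 − 0.42) = 5.483.
The smallest integer exceeding 5.483 is 6, and checking k=6: (15)/(35) = 0.4286 > 0.42.

k = 6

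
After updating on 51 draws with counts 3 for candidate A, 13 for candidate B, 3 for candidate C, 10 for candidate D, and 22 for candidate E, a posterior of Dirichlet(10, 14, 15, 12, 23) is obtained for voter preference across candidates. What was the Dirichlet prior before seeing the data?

For a Dirichlet(α) prior with multinomial counts c, the posterior is Dirichlet(α + c) componentwise.
Subtract each count from the matching posterior parameter: 10−3=7, 14−13=1, 15−3=12, 12−10=2, 23−22=1.

Dirichlet(7, 1, 12, 2, 1)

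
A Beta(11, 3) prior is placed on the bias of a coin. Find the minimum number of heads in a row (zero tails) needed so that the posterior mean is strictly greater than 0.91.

After k heads and 0 tails the posterior is Beta(11+k, 3), with mean (11+k)/(11+3+k).
Set (11+k)/(14+k) > 0.91 and solve: k > (0.91·14 − 11)/(1 − 0.91) = 19.333.
The smallest integer exceeding 19.333 is 20, and checking k=20: (31)/(34) = 0.9118 > 0.91.

k = 20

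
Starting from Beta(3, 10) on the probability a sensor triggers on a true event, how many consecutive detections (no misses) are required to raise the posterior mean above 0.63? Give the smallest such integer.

k = 15

After k detections and 0 misses the posterior is Beta(3+k, 10), with mean (3+k)/(3+10+k).
Set (3+k)/(13+k) > 0.63 and solve: k > (0.63·13 − 3)/(1 − 0.63) = 14.027.
The smallest integer exceeding 14.027 is 15, and checking k=15: (18)/(28) = 0.6429 > 0.63.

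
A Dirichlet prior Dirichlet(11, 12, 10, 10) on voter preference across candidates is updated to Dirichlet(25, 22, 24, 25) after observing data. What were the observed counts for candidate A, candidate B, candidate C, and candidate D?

counts (14, 10, 14, 15)

For a Dirichlet(α) prior with multinomial counts c, the posterior is Dirichlet(α + c) componentwise.
Counts are posterior − prior componentwise: 25−11=14, 22−12=10, 24−10=14, 25−10=15.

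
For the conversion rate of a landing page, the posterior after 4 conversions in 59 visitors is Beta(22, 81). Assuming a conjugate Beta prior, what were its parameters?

Beta(18, 26)

A Beta(α, β) prior with s successes and f failures in binomial data gives a Beta(α+s, β+f) posterior.
So α = 22 − 4 = 18 and β = 81 − 55 = 26.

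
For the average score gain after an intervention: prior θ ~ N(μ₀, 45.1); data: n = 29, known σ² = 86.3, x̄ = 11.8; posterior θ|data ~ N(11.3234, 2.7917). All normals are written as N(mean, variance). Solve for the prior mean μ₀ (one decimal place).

μ₀ = 4.1

With known observation variance, the Normal–Normal posterior has precision τ_n = τ₀ + n/σ² and mean μ_n = (τ₀μ₀ + (n/σ²)x̄)/τ_n.
Here τ₀ = 1/45.1 = 0.022173 and τ_data = 29/86.3 = 0.336037, so τ_n = 0.358210.
Rearranging for μ₀: μ₀ = (μ_n·τ_n − τ_data·x̄)/τ₀ = (11.3234·0.358210 − 0.336037·11.8) / 0.022173 = 0.090919/0.022173 ≈ 4.1.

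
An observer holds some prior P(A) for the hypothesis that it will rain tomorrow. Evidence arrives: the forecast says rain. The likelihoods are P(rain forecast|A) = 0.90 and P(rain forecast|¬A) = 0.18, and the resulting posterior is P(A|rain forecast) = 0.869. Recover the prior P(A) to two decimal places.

Bayes' rule in odds form gives O(A|E) = O(A)·[P(E|A)/P(E|¬A)], hence O(A) = O(A|E)/LR.
Posterior odds = 0.869/(1−0.869) = 6.6336. LR = 0.90/0.18 = 5.0000.
Prior odds = 6.6336/5.0000 = 1.3267, so P(A) = 1.3267/(1+1.3267) ≈ 0.57.

P(A) = 0.57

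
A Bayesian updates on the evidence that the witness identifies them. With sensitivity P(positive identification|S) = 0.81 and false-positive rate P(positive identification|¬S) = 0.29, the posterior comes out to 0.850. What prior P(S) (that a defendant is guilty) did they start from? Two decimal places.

Bayes' rule in odds form gives O(S|E) = O(S)·[P(E|S)/P(E|¬S)], hence O(S) = O(S|E)/LR.
Posterior odds = 0.850/(1−0.850) = 5.6667. LR = 0.81/0.29 = 2.7931.
Prior odds = 5.6667/2.7931 = 2.0288, so P(S) = 2.0288/(1+2.0288) ≈ 0.67.

P(S) = 0.67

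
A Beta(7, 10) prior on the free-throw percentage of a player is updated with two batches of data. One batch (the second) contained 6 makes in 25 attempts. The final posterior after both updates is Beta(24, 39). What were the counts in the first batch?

11 makes and 10 misses

Because Beta–binomial updating is additive in the counts, the combined data contributed (α_post−α_prior, β_post−β_prior) successes and failures.
Total across both batches: 24−7=17 makes, 39−10=29 misses.
Subtract the second batch: 17−6=11 makes and 29−19=10 misses.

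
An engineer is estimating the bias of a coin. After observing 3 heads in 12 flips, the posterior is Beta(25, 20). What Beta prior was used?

Beta(22, 11)

A Beta(a, b) prior with s successes and f failures in binomial data gives a Beta(a+s, b+f) posterior.
Subtract the data counts: 25−3=22, 20−9=11.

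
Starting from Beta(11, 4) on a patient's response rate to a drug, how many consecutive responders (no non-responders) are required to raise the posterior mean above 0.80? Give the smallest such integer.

After k responders and 0 non-responders the posterior is Beta(11+k, 4), with mean (11+k)/(11+4+k).
Set (11+k)/(15+k) > 0.80 and solve: k > (0.80·15 − 11)/(1 − 0.80) = 5.000.
The smallest integer exceeding 5.000 is 6.

k = 6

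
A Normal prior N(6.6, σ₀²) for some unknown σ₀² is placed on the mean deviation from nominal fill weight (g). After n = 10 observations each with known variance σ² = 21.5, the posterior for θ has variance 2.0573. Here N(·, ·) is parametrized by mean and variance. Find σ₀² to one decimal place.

For the Normal–Normal model with known σ², precisions add: τ_n = τ₀ + n/σ².
So 1/σ₀² = 1/2.0573 − 10/21.5 = 0.486074 − 0.465116 = 0.020958.
Hence σ₀² = 1/0.020958 ≈ 47.7.

σ₀² = 47.7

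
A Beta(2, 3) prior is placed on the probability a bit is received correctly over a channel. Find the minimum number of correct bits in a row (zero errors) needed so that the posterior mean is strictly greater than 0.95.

k = 56

After k correct bits and 0 errors the posterior is Beta(2+k, 3), with mean (2+k)/(2+3+k).
Set (2+k)/(5+k) > 0.95 and solve: k > (0.95·5 − 2)/(1 − 0.95) = 55.000.
The smallest integer exceeding 55.000 is 56, and checking k=56: (58)/(61) = 0.9508 > 0.95.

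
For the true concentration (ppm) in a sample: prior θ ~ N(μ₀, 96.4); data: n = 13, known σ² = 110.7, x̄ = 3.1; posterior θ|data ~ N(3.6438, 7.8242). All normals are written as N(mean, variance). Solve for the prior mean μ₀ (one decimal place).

With known observation variance, the Normal–Normal posterior has precision τ_n = τ₀ + n/σ² and mean μ_n = (τ₀μ₀ + (n/σ²)x̄)/τ_n.
Here τ₀ = 1/96.4 = 0.010373 and τ_data = 13/110.7 = 0.117435, so τ_n = 0.127808.
Rearranging for μ₀: μ₀ = (μ_n·τ_n − τ_data·x̄)/τ₀ = (3.6438·0.127808 − 0.117435·3.1) / 0.010373 = 0.101658/0.010373 ≈ 9.8.

μ₀ = 9.8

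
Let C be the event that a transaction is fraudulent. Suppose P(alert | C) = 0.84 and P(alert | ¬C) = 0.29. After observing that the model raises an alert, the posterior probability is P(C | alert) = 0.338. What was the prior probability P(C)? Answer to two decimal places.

P(C) = 0.15

In odds form, posterior odds = prior odds × likelihood ratio, so prior odds = posterior odds ÷ LR.
Posterior odds = 0.338/(1−0.338) = 0.5106. LR = 0.84/0.29 = 2.8966.
Prior odds = 0.5106/2.8966 = 0.1763, so P(C) = 0.1763/(1+0.1763) ≈ 0.15.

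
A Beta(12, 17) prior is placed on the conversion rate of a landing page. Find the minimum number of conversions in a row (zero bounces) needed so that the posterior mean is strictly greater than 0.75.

k = 40

After k conversions and 0 bounces the posterior is Beta(12+k, 17), with mean (12+k)/(12+17+k).
Set (12+k)/(29+k) > 0.75 and solve: k > (0.75·29 − 12)/(1 − 0.75) = 39.000.
The smallest integer exceeding 39.000 is 40, and checking k=40: (52)/(69) = 0.7536 > 0.75.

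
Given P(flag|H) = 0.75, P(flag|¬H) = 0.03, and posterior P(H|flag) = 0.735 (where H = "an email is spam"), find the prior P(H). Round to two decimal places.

Bayes' rule in odds form gives O(H|E) = O(H)·[P(E|H)/P(E|¬H)], hence O(H) = O(H|E)/LR.
Posterior odds = 0.735/(1−0.735) = 2.7736. LR = 0.75/0.03 = 25.0000.
Prior odds = 2.7736/25.0000 = 0.1109, so P(H) = 0.1109/(1+0.1109) ≈ 0.10.

P(H) = 0.10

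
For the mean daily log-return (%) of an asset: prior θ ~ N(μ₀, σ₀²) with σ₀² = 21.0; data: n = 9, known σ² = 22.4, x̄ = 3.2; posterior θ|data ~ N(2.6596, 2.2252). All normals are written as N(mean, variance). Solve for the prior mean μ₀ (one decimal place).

With known observation variance, the Normal–Normal posterior has precision τ_n = τ₀ + n/σ² and mean μ_n = (τ₀μ₀ + (n/σ²)x̄)/τ_n.
Here τ₀ = 1/21.0 = 0.047619 and τ_data = 9/22.4 = 0.401786, so τ_n = 0.449405.
Rearranging for μ₀: μ₀ = (μ_n·τ_n − τ_data·x̄)/τ₀ = (2.6596·0.449405 − 0.401786·3.2) / 0.047619 = -0.090478/0.047619 ≈ -1.9.

μ₀ = -1.9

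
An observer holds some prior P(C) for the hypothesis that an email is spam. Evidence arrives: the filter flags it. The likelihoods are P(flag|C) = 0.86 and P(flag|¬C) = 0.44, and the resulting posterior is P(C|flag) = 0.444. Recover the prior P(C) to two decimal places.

P(C) = 0.29

Bayes' rule in odds form gives O(C|E) = O(C)·[P(E|C)/P(E|¬C)], hence O(C) = O(C|E)/LR.
Posterior odds = 0.444/(1−0.444) = 0.7986. LR = 0.86/0.44 = 1.9545.
Prior odds = 0.7986/1.9545 = 0.4086, so P(C) = 0.4086/(1+0.4086) ≈ 0.29.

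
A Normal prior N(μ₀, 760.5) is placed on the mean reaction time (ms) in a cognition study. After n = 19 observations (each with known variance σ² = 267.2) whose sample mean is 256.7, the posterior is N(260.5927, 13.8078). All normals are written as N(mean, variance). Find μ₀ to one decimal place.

μ₀ = 471.1

The posterior mean is a precision-weighted average: μ_n = (τ₀μ₀ + τ_data·x̄)/(τ₀+τ_data), with τ₀=1/σ₀² and τ_data=n/σ².
Here τ₀ = 1/760.5 = 0.001315 and τ_data = 19/267.2 = 0.071108, so τ_n = 0.072423.
Rearranging for μ₀: μ₀ = (μ_n·τ_n − τ_data·x̄)/τ₀ = (260.5927·0.072423 − 0.071108·256.7) / 0.001315 = 0.619482/0.001315 ≈ 471.1.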